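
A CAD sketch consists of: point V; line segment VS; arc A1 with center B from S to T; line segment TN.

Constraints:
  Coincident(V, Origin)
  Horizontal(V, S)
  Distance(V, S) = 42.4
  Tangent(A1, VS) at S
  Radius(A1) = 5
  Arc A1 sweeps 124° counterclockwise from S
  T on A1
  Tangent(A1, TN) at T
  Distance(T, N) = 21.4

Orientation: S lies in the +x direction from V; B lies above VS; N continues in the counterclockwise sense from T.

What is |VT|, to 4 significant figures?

47.19

The tangent condition forces BS to be normal to VS, so B = S + (0, 5) = (42.40, 5.000). On A1, S sits at bearing -90° from B; a 124° counterclockwise sweep puts T at bearing 34°, so T = B + 5.0·(cos 34°, sin 34°) = (46.55, 7.796). Then |VT| = |T − V| = 47.19.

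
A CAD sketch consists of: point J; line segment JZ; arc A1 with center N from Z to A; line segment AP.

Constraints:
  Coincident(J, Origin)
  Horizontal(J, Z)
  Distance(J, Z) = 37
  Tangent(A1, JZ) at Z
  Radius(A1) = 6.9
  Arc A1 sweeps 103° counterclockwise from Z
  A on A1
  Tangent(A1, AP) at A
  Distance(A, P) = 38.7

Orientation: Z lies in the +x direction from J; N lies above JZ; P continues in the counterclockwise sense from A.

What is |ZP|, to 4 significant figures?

46.20

J is at the origin; JZ is horizontal with |JZ| = 37.0 and Z on the +x side, so Z = (37.00, 0.000). The tangent condition forces NZ to be normal to JZ, so N = Z + (0, 6.9) = (37.00, 6.900). On A1, Z sits at bearing -90° from N; a 103° counterclockwise sweep puts A at bearing 13°, so A = N + 6.9·(cos 13°, sin 13°) = (43.72, 8.452). Since A1 is tangent to AP there, NA ⟂ AP, so AP runs along (−sin 13°, cos 13°); with |AP| = 38.7, P = (35.02, 46.16). Then |ZP| = |P − Z| = 46.20.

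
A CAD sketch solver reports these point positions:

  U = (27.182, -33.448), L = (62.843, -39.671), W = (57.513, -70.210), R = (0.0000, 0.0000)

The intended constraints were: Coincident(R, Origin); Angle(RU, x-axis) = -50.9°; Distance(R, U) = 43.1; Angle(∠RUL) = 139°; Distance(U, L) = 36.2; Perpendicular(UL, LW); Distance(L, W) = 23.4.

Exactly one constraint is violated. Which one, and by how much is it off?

Distance(L, W) = 23.4 — off by 7.60.

R = (0.00, 0.00) ✓; RU at -50.90° ✓; |RU| = 43.10 ✓; ∠RUL = 139.0° ✓; |UL| = 36.20 ✓; ∠(UL, LW) = 90.00° ✓; |LW| = 31.00 ✗.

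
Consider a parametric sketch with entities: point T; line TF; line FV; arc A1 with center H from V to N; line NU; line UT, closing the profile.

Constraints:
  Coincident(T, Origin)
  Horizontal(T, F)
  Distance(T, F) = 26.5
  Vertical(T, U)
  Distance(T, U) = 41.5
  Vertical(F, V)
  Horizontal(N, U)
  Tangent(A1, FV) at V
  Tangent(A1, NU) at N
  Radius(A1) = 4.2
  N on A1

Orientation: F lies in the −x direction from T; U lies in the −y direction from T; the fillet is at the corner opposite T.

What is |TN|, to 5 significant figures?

47.112

T is at the origin; T and F share the same y with |TF| = 26.5 and F on the −x side, so F = (-26.500, 0.0000). T and U share the same x with |TU| = 41.5 and U on the −y side, so U = (0.0000, -41.500). The virtual corner opposite T is at (-26.500, -41.500). Tangency of A1 to FV means the radius HV is perpendicular to FV and the tangent condition forces HN to be normal to NU, with radius 4.2, so the center H sits 4.2 in from both sides at H = (-22.300, -37.300). That places the tangent points at V = (-26.500, -37.300) on FV and N = (-22.300, -41.500) on NU. Then |TN| = |N − T| = 47.112.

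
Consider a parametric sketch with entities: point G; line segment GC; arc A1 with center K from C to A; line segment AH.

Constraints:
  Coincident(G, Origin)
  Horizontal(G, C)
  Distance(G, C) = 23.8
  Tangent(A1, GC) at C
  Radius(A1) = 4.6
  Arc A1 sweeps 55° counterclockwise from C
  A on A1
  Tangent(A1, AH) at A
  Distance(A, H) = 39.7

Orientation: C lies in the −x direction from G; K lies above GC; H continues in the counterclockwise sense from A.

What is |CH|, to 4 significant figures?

43.51

G is at the origin; GC is horizontal with |GC| = 23.8 and C on the −x side, so C = (-23.80, 0.000). The tangent condition forces KC to be normal to GC, so K = C + (0, 4.6) = (-23.80, 4.600). On A1, C sits at bearing -90° from K; a 55° counterclockwise sweep puts A at bearing -35°, so A = K + 4.6·(cos -35°, sin -35°) = (-20.03, 1.962). A1 meets AH tangentially, so KA is at right angles to AH, so AH runs along (−sin -35°, cos -35°); with |AH| = 39.7, H = (2.739, 34.48). Then |CH| = |H − C| = 43.51.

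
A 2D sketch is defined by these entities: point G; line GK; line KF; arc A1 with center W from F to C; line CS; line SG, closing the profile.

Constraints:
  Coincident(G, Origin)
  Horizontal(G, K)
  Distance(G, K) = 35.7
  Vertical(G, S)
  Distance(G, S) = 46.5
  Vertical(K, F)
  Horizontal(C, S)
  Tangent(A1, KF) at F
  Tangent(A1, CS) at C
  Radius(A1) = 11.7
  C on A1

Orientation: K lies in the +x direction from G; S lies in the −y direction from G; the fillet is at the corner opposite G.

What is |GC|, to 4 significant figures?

52.33

G is at the origin; GK is horizontal with |GK| = 35.7 and K on the +x side, so K = (35.70, 0.000). G and S share the same x with |GS| = 46.5 and S on the −y side, so S = (0.000, -46.50). The virtual corner opposite G is at (35.70, -46.50). A1 meets KF tangentially, so WF is at right angles to KF and since A1 is tangent to CS there, WC ⟂ CS, with radius 11.7, so the center W sits 11.7 in from both sides at W = (24.00, -34.80). That places the tangent points at F = (35.70, -34.80) on KF and C = (24.00, -46.50) on CS. Then |GC| = |C − G| = 52.33.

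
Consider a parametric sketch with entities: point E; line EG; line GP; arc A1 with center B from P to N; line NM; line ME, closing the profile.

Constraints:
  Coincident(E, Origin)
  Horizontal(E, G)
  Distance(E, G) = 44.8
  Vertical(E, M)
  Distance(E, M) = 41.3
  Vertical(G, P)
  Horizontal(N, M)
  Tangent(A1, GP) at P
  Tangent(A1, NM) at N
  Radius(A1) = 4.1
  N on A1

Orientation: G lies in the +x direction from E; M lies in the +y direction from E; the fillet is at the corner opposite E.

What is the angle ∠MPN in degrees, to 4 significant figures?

39.77°

The virtual corner opposite E is at (44.80, 41.30). The tangent condition forces BP to be normal to GP and A1 meets NM tangentially, so BN is at right angles to NM, with radius 4.1, so the center B sits 4.1 in from both sides at B = (40.70, 37.20). That places the tangent points at P = (44.80, 37.20) on GP and N = (40.70, 41.30) on NM. Then cos ∠MPN = PM·PN / (|PM||PN|), giving 39.77°.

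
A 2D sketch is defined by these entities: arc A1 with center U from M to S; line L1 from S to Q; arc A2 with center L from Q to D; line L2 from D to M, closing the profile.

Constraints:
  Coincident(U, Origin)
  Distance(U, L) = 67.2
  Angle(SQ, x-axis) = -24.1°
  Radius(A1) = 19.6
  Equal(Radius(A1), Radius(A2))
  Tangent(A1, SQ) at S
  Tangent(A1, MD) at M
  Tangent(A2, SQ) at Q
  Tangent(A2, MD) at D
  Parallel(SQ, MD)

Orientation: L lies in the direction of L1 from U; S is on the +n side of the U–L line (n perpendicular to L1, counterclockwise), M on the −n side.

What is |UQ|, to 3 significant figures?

70.0

The slot axis is L1's direction at -24.1°, so u = (cos -24.1°, sin -24.1°) = (0.913, -0.408) and n = (−sin -24.1°, cos -24.1°) = (0.408, 0.913). U is at the origin and L lies 67.2 along u from U, so L = 67.2·u = (61.3, -27.4). Tangency of A1 to both parallel lines with radius 19.6 puts S and M at U ± 19.6·n: S = (8.00, 17.9), M = (-8.00, -17.9). Equal radii place Q and D the same way about L: Q = L + 19.6·n = (69.3, -9.55), D = L − 19.6·n = (53.3, -45.3). Then |UQ| = |Q − U| = 70.0.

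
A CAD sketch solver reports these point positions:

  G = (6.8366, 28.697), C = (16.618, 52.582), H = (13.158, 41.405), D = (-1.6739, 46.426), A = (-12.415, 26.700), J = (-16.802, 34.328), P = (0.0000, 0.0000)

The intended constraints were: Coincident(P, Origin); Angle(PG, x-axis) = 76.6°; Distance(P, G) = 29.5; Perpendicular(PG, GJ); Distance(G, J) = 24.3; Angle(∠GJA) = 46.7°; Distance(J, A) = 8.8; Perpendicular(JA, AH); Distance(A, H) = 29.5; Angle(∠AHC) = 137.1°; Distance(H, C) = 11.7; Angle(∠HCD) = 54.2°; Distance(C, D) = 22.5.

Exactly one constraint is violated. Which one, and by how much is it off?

Distance(C, D) = 22.5 — off by 3.20.

P = (0.00, 0.00) ✓; PG at 76.60° ✓; |PG| = 29.50 ✓; ∠(PG, GJ) = 90.00° ✓; |GJ| = 24.30 ✓; ∠GJA = 46.70° ✓; |JA| = 8.800 ✓; ∠(JA, AH) = 90.00° ✓; |AH| = 29.50 ✓; ∠AHC = 137.1° ✓; |HC| = 11.70 ✓; ∠HCD = 54.20° ✓; |CD| = 19.30 ✗.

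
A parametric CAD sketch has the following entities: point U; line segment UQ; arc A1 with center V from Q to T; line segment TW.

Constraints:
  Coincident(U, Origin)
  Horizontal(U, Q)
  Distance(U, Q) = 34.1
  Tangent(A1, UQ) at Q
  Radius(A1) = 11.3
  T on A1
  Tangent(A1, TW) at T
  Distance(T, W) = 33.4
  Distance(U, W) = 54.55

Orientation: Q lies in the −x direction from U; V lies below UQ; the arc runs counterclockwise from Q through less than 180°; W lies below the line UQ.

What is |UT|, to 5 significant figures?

47.126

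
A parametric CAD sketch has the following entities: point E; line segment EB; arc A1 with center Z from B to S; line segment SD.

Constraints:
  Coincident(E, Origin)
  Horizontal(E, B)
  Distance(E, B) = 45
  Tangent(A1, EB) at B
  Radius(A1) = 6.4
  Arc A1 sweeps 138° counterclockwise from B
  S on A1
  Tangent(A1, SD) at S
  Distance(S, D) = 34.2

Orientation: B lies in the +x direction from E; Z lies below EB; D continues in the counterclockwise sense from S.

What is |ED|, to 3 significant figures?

74.4

E is at the origin; EB is horizontal with |EB| = 45.0 and B on the +x side, so B = (45.0, 0.00). Since A1 is tangent to EB there, ZB ⟂ EB, so Z = B + (0, -6.4) = (45.0, -6.40). On A1, B sits at bearing 90° from Z; a 138° counterclockwise sweep puts S at bearing 228°, so S = Z + 6.4·(cos 228°, sin 228°) = (40.7, -11.2). Since A1 is tangent to SD there, ZS ⟂ SD, so SD runs along (−sin 228°, cos 228°); with |SD| = 34.2, D = (66.1, -34.0). Then |ED| = |D − E| = 74.4.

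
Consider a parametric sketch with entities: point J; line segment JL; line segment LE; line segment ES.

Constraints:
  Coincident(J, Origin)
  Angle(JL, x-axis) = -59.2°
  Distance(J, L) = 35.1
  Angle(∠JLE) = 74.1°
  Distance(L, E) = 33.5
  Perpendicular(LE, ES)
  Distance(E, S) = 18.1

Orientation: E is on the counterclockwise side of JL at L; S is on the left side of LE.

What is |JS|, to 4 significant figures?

28.56

∠JLE = 74.1°, so LE runs at -59.2° + (180° − 74.1°) = 46.70° from the x-axis; with |LE| = 33.5, E = L + 33.5·(cos 46.70°, sin 46.70°) = (40.95, -5.769). LE is perpendicular to ES; with |ES| = 18.1 on the left of LE, S = E + 18.1·(-0.7278, 0.6858) = (27.77, 6.644). Then |JS| = |S − J| = 28.56.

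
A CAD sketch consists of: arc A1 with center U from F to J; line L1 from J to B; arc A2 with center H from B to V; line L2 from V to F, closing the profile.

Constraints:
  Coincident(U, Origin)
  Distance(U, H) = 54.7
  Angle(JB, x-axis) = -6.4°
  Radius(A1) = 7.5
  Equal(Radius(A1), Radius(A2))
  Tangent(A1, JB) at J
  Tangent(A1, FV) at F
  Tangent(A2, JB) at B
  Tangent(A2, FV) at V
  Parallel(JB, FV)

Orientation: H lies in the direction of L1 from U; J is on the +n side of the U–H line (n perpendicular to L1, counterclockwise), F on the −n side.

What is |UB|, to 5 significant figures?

55.212

The slot axis is L1's direction at -6.4°, so u = (cos -6.4°, sin -6.4°) = (0.99377, -0.11147) and n = (−sin -6.4°, cos -6.4°) = (0.11147, 0.99377). U is at the origin and H lies 54.7 along u from U, so H = 54.7·u = (54.359, -6.0974). Tangency of A1 to both parallel lines with radius 7.5 puts J and F at U ± 7.5·n: J = (0.83602, 7.4533), F = (-0.83602, -7.4533). Equal radii place B and V the same way about H: B = H + 7.5·n = (55.195, 1.3559), V = H − 7.5·n = (53.523, -13.551). Then |UB| = |B − U| = 55.212.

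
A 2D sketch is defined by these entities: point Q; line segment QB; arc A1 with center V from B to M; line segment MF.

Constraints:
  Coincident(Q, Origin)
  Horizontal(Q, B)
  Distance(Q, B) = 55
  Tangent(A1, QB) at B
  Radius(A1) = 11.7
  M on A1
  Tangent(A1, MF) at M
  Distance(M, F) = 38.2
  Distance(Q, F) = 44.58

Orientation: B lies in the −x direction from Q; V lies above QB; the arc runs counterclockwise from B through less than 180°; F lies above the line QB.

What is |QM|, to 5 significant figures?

45.505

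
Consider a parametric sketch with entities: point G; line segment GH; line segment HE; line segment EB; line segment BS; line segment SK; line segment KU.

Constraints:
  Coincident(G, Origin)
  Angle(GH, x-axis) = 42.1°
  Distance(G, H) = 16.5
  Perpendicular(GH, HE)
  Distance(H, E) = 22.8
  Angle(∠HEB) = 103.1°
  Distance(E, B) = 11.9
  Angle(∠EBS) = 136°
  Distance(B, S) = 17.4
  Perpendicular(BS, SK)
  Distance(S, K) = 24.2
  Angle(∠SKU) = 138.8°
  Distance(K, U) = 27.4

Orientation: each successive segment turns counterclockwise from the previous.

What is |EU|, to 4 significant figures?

37.40

G is at the origin; GH runs at 42.1° with length 16.5, so H = (12.24, 11.06). The perpendicularity gives HE at right angles to GH, so HE runs at 132.1°; with |HE| = 22.8, E = (-3.043, 27.98). ∠HEB = 103.1° gives EB at -151.0° from the x-axis; with |EB| = 11.9, B = (-13.45, 22.21). ∠EBS = 136.0° gives BS at -107.0° from the x-axis; with |BS| = 17.4, S = (-18.54, 5.570). BS is perpendicular to SK, so SK runs at -17.00°; with |SK| = 24.2, K = (4.604, -1.505). ∠SKU = 138.8° gives KU at 24.20° from the x-axis; with |KU| = 27.4, U = (29.60, 9.727). Then |EU| = |U − E| = 37.40.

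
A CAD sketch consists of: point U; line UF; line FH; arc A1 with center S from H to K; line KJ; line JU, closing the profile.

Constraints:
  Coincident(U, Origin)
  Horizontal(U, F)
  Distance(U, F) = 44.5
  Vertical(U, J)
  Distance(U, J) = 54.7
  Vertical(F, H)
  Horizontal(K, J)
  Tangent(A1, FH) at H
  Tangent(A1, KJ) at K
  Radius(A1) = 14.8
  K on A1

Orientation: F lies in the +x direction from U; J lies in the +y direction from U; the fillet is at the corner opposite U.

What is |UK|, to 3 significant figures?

62.2

The virtual corner opposite U is at (44.5, 54.7). The tangent condition forces SH to be normal to FH and the tangent condition forces SK to be normal to KJ, with radius 14.8, so the center S sits 14.8 in from both sides at S = (29.7, 39.9). That places the tangent points at H = (44.5, 39.9) on FH and K = (29.7, 54.7) on KJ. Then |UK| = |K − U| = 62.2.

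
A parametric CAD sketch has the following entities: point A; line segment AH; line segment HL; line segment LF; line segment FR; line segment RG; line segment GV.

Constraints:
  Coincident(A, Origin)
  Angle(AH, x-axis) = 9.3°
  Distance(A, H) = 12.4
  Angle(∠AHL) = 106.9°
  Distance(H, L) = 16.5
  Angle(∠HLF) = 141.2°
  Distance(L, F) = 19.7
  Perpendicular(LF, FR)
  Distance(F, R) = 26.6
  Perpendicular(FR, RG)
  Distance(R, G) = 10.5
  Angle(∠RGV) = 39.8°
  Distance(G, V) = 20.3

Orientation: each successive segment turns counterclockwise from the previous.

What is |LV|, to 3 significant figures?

28.3

FR ⟂ RG, so RG runs at -58.8°; with |RG| = 10.5, G = (-13.1, 12.4). ∠RGV = 39.8° gives GV at 81.4° from the x-axis; with |GV| = 20.3, V = (-10.1, 32.5). Then |LV| = |V − L| = 28.3.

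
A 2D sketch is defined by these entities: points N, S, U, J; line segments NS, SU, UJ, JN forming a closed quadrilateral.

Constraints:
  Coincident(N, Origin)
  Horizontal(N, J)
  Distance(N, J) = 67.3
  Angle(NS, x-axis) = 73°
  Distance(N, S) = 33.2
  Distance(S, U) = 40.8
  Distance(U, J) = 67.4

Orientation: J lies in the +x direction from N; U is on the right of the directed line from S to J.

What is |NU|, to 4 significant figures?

7.977

Checks: |SU| = 40.80 ✓; |UJ| = 67.40 ✓.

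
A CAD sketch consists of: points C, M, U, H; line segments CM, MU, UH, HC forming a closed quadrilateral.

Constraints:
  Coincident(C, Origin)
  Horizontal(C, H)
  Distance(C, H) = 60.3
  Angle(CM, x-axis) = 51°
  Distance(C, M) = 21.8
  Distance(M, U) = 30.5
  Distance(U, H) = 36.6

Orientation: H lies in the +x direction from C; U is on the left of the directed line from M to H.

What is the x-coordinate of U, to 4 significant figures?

40.80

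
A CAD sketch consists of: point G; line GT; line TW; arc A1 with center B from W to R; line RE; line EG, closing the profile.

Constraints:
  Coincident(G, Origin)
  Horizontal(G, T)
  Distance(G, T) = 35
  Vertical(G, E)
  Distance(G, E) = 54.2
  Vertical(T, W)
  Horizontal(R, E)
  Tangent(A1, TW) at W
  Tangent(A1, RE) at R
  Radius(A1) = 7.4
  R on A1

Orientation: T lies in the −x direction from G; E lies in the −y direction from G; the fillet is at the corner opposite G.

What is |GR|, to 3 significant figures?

60.8

G is at the origin; GT is horizontal with |GT| = 35.0 and T on the −x side, so T = (-35.0, 0.00). GE is vertical with |GE| = 54.2 and E on the −y side, so E = (0.00, -54.2). The virtual corner opposite G is at (-35.0, -54.2). A1 meets TW tangentially, so BW is at right angles to TW and the tangent condition forces BR to be normal to RE, with radius 7.4, so the center B sits 7.4 in from both sides at B = (-27.6, -46.8). That places the tangent points at W = (-35.0, -46.8) on TW and R = (-27.6, -54.2) on RE. Then |GR| = |R − G| = 60.8.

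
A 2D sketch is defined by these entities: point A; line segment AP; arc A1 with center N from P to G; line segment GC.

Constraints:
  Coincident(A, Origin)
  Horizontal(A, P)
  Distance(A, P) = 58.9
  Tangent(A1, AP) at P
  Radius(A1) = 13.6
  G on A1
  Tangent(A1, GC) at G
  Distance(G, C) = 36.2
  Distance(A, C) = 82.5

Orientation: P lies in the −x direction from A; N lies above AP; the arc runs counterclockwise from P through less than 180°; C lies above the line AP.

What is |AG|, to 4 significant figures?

51.04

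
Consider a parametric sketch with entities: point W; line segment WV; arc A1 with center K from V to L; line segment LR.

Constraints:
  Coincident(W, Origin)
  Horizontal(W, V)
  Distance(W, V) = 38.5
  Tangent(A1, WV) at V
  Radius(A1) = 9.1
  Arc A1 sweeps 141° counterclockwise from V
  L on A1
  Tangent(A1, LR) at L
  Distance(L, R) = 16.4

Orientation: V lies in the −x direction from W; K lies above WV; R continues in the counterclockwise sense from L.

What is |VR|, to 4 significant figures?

27.41

On A1, V sits at bearing -90° from K; a 141° counterclockwise sweep puts L at bearing 51°, so L = K + 9.1·(cos 51°, sin 51°) = (-32.77, 16.17). A1 meets LR tangentially, so KL is at right angles to LR, so LR runs along (−sin 51°, cos 51°); with |LR| = 16.4, R = (-45.52, 26.49). Then |VR| = |R − V| = 27.41.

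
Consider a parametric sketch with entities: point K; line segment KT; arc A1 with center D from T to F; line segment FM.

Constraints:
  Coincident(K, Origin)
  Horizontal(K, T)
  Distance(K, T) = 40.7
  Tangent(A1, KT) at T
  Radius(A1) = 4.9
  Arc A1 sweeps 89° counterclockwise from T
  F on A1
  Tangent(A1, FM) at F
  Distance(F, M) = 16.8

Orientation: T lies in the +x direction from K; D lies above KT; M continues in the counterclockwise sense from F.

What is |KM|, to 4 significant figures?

50.73

K is at the origin; KT is horizontal with |KT| = 40.7 and T on the +x side, so T = (40.70, 0.000). The tangent condition forces DT to be normal to KT, so D = T + (0, 4.9) = (40.70, 4.900). On A1, T sits at bearing -90° from D; an 89° counterclockwise sweep puts F at bearing -1°, so F = D + 4.9·(cos -1°, sin -1°) = (45.60, 4.814). The tangent condition forces DF to be normal to FM, so FM runs along (−sin -1°, cos -1°); with |FM| = 16.8, M = (45.89, 21.61). Then |KM| = |M − K| = 50.73.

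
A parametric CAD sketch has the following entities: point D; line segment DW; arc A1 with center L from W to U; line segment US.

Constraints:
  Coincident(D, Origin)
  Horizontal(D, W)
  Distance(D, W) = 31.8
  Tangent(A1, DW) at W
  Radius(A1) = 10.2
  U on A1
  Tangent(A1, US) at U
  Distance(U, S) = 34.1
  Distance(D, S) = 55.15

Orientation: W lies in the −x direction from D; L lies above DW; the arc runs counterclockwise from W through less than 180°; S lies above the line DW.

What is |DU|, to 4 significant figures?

25.42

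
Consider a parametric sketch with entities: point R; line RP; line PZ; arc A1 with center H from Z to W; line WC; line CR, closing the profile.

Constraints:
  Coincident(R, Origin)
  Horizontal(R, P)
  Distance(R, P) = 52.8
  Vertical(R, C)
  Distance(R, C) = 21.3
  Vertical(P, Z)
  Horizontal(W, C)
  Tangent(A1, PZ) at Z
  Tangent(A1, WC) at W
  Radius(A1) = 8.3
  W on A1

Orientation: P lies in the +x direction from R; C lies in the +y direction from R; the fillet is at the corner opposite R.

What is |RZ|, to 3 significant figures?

54.4

The virtual corner opposite R is at (52.8, 21.3). The tangent condition forces HZ to be normal to PZ and A1 meets WC tangentially, so HW is at right angles to WC, with radius 8.3, so the center H sits 8.3 in from both sides at H = (44.5, 13.0). That places the tangent points at Z = (52.8, 13.0) on PZ and W = (44.5, 21.3) on WC. Then |RZ| = |Z − R| = 54.4.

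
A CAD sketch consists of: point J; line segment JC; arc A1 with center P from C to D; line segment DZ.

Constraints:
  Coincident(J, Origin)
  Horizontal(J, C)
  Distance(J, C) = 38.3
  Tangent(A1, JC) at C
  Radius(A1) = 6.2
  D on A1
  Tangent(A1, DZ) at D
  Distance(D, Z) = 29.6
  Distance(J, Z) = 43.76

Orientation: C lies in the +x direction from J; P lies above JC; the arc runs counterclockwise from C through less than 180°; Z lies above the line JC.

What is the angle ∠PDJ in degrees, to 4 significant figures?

20.98°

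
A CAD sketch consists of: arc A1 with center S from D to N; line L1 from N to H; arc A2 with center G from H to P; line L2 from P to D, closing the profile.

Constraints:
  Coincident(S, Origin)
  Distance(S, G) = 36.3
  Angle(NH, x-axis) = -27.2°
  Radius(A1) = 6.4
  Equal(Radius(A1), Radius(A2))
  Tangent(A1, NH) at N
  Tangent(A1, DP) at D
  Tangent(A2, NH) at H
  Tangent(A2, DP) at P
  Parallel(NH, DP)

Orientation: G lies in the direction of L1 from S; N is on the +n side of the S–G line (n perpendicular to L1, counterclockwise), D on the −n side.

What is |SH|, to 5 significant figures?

36.860

The slot axis is L1's direction at -27.2°, so u = (cos -27.2°, sin -27.2°) = (0.88942, -0.45710) and n = (−sin -27.2°, cos -27.2°) = (0.45710, 0.88942). S is at the origin and G lies 36.3 along u from S, so G = 36.3·u = (32.286, -16.593). Tangency of A1 to both parallel lines with radius 6.4 puts N and D at S ± 6.4·n: N = (2.9254, 5.6923), D = (-2.9254, -5.6923). Equal radii place H and P the same way about G: H = G + 6.4·n = (35.211, -10.900), P = G − 6.4·n = (29.360, -22.285). Then |SH| = |H − S| = 36.860.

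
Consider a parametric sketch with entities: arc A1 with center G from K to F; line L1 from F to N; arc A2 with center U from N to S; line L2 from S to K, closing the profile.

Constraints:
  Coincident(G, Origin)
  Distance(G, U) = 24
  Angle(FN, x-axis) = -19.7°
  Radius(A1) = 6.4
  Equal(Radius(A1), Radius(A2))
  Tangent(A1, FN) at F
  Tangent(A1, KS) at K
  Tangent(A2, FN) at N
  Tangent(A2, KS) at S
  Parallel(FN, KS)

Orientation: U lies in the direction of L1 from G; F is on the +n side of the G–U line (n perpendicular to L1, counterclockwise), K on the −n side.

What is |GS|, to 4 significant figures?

24.84

The slot axis is L1's direction at -19.7°, so u = (cos -19.7°, sin -19.7°) = (0.9415, -0.3371) and n = (−sin -19.7°, cos -19.7°) = (0.3371, 0.9415). G is at the origin and U lies 24.0 along u from G, so U = 24.0·u = (22.60, -8.090). Tangency of A1 to both parallel lines with radius 6.4 puts F and K at G ± 6.4·n: F = (2.157, 6.025), K = (-2.157, -6.025). Equal radii place N and S the same way about U: N = U + 6.4·n = (24.75, -2.065), S = U − 6.4·n = (20.44, -14.12). Then |GS| = |S − G| = 24.84.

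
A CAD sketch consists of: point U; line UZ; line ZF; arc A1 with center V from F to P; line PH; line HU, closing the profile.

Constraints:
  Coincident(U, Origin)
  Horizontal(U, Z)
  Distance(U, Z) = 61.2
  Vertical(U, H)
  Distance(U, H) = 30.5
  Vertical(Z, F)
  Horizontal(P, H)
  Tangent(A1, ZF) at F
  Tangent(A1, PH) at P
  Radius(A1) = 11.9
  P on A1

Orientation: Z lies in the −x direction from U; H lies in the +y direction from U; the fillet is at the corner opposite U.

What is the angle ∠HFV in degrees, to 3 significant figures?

11.0°

U is at the origin; U and Z share the same y with |UZ| = 61.2 and Z on the −x side, so Z = (-61.2, 0.00). UH is vertical with |UH| = 30.5 and H on the +y side, so H = (0.00, 30.5). The virtual corner opposite U is at (-61.2, 30.5). A1 meets ZF tangentially, so VF is at right angles to ZF and A1 meets PH tangentially, so VP is at right angles to PH, with radius 11.9, so the center V sits 11.9 in from both sides at V = (-49.3, 18.6). That places the tangent points at F = (-61.2, 18.6) on ZF and P = (-49.3, 30.5) on PH. Then cos ∠HFV = FH·FV / (|FH||FV|), giving 11.0°.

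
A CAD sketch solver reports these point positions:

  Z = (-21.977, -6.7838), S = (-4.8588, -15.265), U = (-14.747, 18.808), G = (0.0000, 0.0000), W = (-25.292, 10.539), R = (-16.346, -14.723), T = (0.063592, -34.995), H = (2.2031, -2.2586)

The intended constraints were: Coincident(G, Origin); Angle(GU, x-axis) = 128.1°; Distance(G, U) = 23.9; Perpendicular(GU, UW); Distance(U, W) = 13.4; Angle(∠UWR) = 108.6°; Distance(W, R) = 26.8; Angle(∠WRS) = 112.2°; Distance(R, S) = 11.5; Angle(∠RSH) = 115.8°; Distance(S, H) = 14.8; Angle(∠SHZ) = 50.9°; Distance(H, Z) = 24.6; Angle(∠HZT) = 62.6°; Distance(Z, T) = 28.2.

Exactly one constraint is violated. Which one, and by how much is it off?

Distance(Z, T) = 28.2 — off by 7.60.

G = (0.00, 0.00) ✓; GU at 128.1° ✓; |GU| = 23.90 ✓; ∠(GU, UW) = 90.00° ✓; |UW| = 13.40 ✓; ∠UWR = 108.6° ✓; |WR| = 26.80 ✓; ∠WRS = 112.2° ✓; |RS| = 11.50 ✓; ∠RSH = 115.8° ✓; |SH| = 14.80 ✓; ∠SHZ = 50.90° ✓; |HZ| = 24.60 ✓; ∠HZT = 62.60° ✓; |ZT| = 35.80 ✗.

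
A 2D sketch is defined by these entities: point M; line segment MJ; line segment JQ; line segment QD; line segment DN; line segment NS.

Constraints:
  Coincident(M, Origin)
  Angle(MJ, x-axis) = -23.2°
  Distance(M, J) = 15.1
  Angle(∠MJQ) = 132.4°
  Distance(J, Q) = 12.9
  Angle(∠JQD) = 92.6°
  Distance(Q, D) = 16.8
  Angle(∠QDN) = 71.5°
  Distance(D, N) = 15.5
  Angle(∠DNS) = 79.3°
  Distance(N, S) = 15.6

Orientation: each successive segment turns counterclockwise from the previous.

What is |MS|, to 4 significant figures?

20.28

M is at the origin; MJ runs at -23.2° with length 15.1, so J = (13.88, -5.949). ∠MJQ = 132.4° gives JQ at 24.40° from the x-axis; with |JQ| = 12.9, Q = (25.63, -0.6195). ∠JQD = 92.6° gives QD at 111.8° from the x-axis; with |QD| = 16.8, D = (19.39, 14.98). ∠QDN = 71.5° gives DN at -139.7° from the x-axis; with |DN| = 15.5, N = (7.566, 4.954). ∠DNS = 79.3° gives NS at -39.00° from the x-axis; with |NS| = 15.6, S = (19.69, -4.864). Then |MS| = |S − M| = 20.28.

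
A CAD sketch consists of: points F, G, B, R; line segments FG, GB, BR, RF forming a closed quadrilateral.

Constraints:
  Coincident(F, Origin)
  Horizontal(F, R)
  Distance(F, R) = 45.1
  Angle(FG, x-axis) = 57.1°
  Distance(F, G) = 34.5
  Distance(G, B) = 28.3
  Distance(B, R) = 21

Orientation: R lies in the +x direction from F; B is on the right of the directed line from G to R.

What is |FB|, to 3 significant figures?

24.2

F is at the origin; FR is horizontal with |FR| = 45.1 and R in +x, so R = (45.1, 0). FG runs at 57.1° with |FG| = 34.5, so G = (18.7, 29.0). B is determined by |GB| = 28.3 and |BR| = 21.0 together: it lies at the intersection of circle(G, 28.3) and circle(R, 21.0). With |GR| = 39.2, the foot of the radical line on GR is 24.2 from G and the perpendicular offset is √(28.3² − 24.2²) = 14.7. Taking the right-of-GR solution: B = (24.1, 1.19).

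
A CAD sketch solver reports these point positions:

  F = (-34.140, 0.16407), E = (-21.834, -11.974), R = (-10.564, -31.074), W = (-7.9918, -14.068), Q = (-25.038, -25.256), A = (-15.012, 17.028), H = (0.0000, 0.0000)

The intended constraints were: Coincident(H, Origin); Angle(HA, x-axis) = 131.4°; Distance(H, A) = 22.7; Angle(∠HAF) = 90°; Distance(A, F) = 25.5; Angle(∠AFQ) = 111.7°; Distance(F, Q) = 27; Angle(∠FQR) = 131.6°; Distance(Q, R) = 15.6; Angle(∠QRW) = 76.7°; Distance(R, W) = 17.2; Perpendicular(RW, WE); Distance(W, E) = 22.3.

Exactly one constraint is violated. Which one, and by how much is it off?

Distance(W, E) = 22.3 — off by 8.30.

H = (0.00, 0.00) ✓; HA at 131.4° ✓; |HA| = 22.70 ✓; ∠HAF = 90.00° ✓; |AF| = 25.50 ✓; ∠AFQ = 111.7° ✓; |FQ| = 27.00 ✓; ∠FQR = 131.6° ✓; |QR| = 15.60 ✓; ∠QRW = 76.70° ✓; |RW| = 17.20 ✓; ∠(RW, WE) = 90.00° ✓; |WE| = 14.00 ✗.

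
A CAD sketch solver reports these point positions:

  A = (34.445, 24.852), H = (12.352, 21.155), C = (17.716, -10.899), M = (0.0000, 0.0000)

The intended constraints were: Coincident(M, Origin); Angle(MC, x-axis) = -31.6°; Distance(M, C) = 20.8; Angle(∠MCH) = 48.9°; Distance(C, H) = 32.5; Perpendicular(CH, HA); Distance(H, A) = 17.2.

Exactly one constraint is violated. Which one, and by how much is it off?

Distance(H, A) = 17.2 — off by 5.20.

M = (0.00, 0.00) ✓; MC at -31.60° ✓; |MC| = 20.80 ✓; ∠MCH = 48.90° ✓; |CH| = 32.50 ✓; ∠(CH, HA) = 90.00° ✓; |HA| = 22.40 ✗.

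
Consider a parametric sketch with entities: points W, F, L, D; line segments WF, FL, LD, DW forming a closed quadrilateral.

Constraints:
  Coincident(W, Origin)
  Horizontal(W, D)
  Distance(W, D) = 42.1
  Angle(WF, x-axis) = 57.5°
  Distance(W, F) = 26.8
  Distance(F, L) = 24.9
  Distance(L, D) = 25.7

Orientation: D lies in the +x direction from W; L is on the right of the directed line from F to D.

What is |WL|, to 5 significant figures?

16.642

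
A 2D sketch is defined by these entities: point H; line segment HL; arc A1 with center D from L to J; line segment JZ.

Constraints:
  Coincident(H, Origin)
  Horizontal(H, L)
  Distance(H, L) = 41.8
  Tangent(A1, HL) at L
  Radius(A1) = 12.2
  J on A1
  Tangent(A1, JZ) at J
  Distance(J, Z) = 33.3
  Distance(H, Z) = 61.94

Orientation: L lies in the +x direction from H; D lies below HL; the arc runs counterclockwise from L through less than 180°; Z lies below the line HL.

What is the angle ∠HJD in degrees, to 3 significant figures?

136°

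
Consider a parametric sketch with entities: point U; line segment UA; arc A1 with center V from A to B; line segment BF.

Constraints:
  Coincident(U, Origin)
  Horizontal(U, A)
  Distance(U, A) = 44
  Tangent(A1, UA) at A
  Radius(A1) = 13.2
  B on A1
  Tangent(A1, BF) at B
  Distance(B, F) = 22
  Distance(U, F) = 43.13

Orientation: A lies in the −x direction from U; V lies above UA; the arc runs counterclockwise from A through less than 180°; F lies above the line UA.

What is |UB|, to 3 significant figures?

32.9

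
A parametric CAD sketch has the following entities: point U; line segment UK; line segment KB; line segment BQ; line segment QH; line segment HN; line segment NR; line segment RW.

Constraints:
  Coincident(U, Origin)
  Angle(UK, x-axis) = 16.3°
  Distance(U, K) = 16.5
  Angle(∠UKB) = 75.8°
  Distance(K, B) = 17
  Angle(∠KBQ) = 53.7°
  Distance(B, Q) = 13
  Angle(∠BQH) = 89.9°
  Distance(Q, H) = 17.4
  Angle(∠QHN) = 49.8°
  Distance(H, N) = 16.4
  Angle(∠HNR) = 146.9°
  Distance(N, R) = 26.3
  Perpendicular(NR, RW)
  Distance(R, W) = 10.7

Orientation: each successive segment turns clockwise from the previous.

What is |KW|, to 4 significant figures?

35.83

U is at the origin; UK runs at 16.3° with length 16.5, so K = (15.84, 4.631). ∠UKB = 75.8° gives KB at -87.90° from the x-axis; with |KB| = 17.0, B = (16.46, -12.36). ∠KBQ = 53.7° gives BQ at 145.8° from the x-axis; with |BQ| = 13.0, Q = (5.708, -5.050). ∠BQH = 89.9° gives QH at 55.70° from the x-axis; with |QH| = 17.4, H = (15.51, 9.324). ∠QHN = 49.8° gives HN at -74.50° from the x-axis; with |HN| = 16.4, N = (19.90, -6.480). ∠HNR = 146.9° gives NR at -107.6° from the x-axis; with |NR| = 26.3, R = (11.94, -31.55). NR is perpendicular to RW, so RW runs at 162.4°; with |RW| = 10.7, W = (1.744, -28.31). Then |KW| = |W − K| = 35.83.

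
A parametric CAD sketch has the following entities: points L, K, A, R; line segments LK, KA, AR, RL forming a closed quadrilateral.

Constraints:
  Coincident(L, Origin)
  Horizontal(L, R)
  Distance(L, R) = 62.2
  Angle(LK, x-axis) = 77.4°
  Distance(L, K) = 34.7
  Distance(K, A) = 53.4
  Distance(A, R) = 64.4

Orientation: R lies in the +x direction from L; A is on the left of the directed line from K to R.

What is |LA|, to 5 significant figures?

82.096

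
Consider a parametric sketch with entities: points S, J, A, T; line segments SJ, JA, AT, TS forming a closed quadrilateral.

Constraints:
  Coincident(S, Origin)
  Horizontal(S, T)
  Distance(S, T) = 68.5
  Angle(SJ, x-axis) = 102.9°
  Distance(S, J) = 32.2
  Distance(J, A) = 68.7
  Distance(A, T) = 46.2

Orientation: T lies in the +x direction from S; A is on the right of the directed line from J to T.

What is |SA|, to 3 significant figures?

40.1

S is at the origin; ST is horizontal with |ST| = 68.5 and T in +x, so T = (68.5, 0). SJ runs at 102.9° with |SJ| = 32.2, so J = (-7.19, 31.4). A is determined by |JA| = 68.7 and |AT| = 46.2 together: it lies at the intersection of circle(J, 68.7) and circle(T, 46.2). With |JT| = 81.9, the foot of the radical line on JT is 56.7 from J and the perpendicular offset is √(68.7² − 56.7²) = 38.7. Taking the right-of-JT solution: A = (30.4, -26.1).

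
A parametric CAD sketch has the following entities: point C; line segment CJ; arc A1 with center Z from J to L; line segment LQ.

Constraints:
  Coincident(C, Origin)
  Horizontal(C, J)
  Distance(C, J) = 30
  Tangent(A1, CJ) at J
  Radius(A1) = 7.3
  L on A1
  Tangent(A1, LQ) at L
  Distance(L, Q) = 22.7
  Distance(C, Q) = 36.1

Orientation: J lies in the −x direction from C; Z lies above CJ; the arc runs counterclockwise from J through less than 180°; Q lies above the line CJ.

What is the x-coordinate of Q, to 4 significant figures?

-20.98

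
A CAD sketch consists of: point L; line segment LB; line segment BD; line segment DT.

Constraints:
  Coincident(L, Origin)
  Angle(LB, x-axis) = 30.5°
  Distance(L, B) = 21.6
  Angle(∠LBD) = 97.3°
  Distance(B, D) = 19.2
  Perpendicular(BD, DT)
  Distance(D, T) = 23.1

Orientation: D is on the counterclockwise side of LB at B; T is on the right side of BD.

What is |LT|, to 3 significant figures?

49.6

L is at the origin; LB runs at 30.5° with length 21.6, so B = 21.6·(cos 30.5°, sin 30.5°) = (18.6, 11.0). ∠LBD = 97.3°, so BD runs at 30.5° + (180° − 97.3°) = 113° from the x-axis; with |BD| = 19.2, D = B + 19.2·(cos 113°, sin 113°) = (11.0, 28.6). The perpendicularity gives DT at right angles to BD; with |DT| = 23.1 on the right of BD, T = D + 23.1·(0.919, 0.394) = (32.3, 37.7). Then |LT| = |T − L| = 49.6.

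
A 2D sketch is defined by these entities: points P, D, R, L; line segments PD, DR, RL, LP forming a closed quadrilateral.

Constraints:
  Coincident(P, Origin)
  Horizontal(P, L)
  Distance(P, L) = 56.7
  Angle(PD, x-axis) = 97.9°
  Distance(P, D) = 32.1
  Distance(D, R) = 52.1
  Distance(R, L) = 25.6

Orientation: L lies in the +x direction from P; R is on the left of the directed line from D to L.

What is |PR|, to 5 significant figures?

52.695

Checks: |DR| = 52.10 ✓; |RL| = 25.60 ✓.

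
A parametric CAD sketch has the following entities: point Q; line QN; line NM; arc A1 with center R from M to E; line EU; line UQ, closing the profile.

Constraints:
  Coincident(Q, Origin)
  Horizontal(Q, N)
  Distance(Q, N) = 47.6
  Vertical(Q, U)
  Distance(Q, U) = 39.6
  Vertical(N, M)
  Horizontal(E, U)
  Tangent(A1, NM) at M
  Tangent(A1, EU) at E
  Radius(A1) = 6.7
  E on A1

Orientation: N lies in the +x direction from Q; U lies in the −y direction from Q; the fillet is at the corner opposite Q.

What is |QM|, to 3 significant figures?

57.9

The virtual corner opposite Q is at (47.6, -39.6). A1 meets NM tangentially, so RM is at right angles to NM and A1 meets EU tangentially, so RE is at right angles to EU, with radius 6.7, so the center R sits 6.7 in from both sides at R = (40.9, -32.9). That places the tangent points at M = (47.6, -32.9) on NM and E = (40.9, -39.6) on EU. Then |QM| = |M − Q| = 57.9.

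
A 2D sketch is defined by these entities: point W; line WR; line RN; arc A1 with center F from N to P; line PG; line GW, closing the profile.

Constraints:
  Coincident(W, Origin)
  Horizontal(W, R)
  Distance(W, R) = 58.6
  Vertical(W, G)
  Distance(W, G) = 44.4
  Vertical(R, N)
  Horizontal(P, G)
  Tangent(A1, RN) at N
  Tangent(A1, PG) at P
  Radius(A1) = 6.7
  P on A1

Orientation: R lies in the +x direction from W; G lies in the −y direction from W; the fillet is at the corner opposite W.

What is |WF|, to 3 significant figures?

64.1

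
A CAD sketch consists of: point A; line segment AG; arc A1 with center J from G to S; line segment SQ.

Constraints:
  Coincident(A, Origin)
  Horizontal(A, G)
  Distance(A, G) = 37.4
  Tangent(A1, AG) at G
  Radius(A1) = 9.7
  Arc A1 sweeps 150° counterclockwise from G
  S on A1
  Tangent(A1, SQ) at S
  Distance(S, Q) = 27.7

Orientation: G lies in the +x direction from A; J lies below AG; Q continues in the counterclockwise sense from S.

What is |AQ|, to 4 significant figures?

64.94

A is at the origin; AG is horizontal with |AG| = 37.4 and G on the +x side, so G = (37.40, 0.000). Since A1 is tangent to AG there, JG ⟂ AG, so J = G + (0, -9.7) = (37.40, -9.700). On A1, G sits at bearing 90° from J; a 150° counterclockwise sweep puts S at bearing 240°, so S = J + 9.7·(cos 240°, sin 240°) = (32.55, -18.10). Since A1 is tangent to SQ there, JS ⟂ SQ, so SQ runs along (−sin 240°, cos 240°); with |SQ| = 27.7, Q = (56.54, -31.95). Then |AQ| = |Q − A| = 64.94.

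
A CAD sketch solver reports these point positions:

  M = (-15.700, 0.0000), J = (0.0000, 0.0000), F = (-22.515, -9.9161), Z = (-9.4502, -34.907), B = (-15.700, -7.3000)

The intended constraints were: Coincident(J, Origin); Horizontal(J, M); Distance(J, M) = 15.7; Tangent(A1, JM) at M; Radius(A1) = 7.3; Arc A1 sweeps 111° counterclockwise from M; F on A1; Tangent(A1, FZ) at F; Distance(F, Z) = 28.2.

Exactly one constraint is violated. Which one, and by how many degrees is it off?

Tangent(A1, FZ) at F — off by 6.60°.

J = (0.00, 0.00) ✓; J.y = 0.00, M.y = 0.00 ✓; |JM| = 15.70 ✓; ∠(BM, MJ) = 90.00° ✓; |BM| = 7.300 ✓; bearing(B→F) − bearing(B→M) = 111.0° ✓; |BF| = 7.300 ✓; ∠(BF, FZ) = 83.40° ✗; |FZ| = 28.20 ✓.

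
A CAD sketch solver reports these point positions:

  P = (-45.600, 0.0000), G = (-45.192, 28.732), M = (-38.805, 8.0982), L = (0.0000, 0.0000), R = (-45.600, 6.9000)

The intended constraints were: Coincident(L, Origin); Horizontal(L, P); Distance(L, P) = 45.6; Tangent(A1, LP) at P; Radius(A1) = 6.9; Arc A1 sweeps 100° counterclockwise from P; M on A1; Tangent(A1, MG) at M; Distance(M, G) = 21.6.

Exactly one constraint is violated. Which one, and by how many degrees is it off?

Tangent(A1, MG) at M — off by 7.20°.

L = (0.00, 0.00) ✓; L.y = 0.00, P.y = 0.00 ✓; |LP| = 45.60 ✓; ∠(RP, PL) = 90.00° ✓; |RP| = 6.900 ✓; bearing(R→M) − bearing(R→P) = 100.0° ✓; |RM| = 6.900 ✓; ∠(RM, MG) = 82.80° ✗; |MG| = 21.60 ✓.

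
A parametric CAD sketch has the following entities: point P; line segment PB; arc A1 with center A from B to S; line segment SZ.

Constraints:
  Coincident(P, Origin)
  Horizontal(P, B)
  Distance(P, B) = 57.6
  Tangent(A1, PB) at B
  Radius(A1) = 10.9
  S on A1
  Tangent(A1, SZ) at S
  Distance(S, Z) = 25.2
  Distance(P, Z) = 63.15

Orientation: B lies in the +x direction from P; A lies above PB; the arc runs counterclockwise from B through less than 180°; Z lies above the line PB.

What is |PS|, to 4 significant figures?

68.51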